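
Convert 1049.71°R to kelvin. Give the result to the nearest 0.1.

583.2 K

In Celsius: (1049.71 - 491.67) × 5/9 = 310.0222°C.
In kelvin: 310.0222 + 273.15 = 583.2 K.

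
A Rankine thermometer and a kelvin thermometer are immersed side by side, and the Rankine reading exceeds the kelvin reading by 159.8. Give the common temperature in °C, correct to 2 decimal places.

Let x be the Rankine reading; then the kelvin reading is 5/9·x.
(5/9·x) - x = -159.8  ⇒  (-4/9)·x = -159.8  ⇒  x = 359.5500°R.
In Celsius: (359.55 - 491.67) × 5/9 = -73.40°C.

-73.40°C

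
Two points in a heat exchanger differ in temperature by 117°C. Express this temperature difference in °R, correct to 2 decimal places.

210.60°R

An interval of 1°C corresponds to 1.8°R.
117 × 1.8 = 210.60.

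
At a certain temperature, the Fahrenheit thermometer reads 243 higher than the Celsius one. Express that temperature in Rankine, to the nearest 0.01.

Let x be the Celsius reading; then the Fahrenheit reading is 1.8·x + 32.
(1.8·x + 32) - x = 243  ⇒  (0.8)·x = 211  ⇒  x = 263.7500°C.
In Rankine: 263.7500 × 1.8 + 491.67 = 966.42°R.

966.42°R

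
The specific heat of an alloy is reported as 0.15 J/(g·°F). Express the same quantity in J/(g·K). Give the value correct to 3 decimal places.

Since only a temperature interval is involved, the additive offset between the scales drops out.
A change of 1 K is a change of 1.8°F, so per K the value is 0.15 × 1.8 = 0.270.

0.270 J/(g·K)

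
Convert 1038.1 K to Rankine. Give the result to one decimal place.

1868.6°R

In Celsius: 1038.1 - 273.15 = 764.9500°C.
In Rankine: 764.9500 × 1.8 + 491.67 = 1868.6°R.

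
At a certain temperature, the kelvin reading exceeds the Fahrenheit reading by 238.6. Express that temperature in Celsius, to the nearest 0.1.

3.2°C

Let x be the Fahrenheit reading; then the kelvin reading is 5/9·x + 255.372.
(5/9·x + 255.372) - x = 238.6  ⇒  (-4/9)·x = -16.7722  ⇒  x = 37.7375°F.
In Celsius: (37.7375 - 32) × 5/9 = 3.2°C.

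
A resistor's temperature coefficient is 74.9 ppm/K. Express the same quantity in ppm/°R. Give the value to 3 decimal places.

41.611 ppm/°R

Since only a temperature interval is involved, the additive offset between the scales drops out.
A change of 1°R is a change of 5/9 K, so per °R the value is 74.9 × 5/9 = 41.611.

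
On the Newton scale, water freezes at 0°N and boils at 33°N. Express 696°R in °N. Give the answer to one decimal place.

37.5°N

First in Celsius: (696 - 491.67) × 5/9 = 113.5167°C.
Linearly onto the Newton scale: 0 + (113.5167 / 100) × (33 - 0) = 37.5°N.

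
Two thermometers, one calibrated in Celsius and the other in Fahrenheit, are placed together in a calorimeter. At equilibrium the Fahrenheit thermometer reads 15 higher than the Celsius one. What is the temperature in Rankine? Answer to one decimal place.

453.4°R

Let x be the Celsius reading; then the Fahrenheit reading is 1.8·x + 32.
(1.8·x + 32) - x = 15  ⇒  (0.8)·x = -17  ⇒  x = -21.2500°C.
In Rankine: -21.2500 × 1.8 + 491.67 = 453.4°R.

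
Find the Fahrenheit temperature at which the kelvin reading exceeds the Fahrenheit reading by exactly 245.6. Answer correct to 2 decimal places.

21.99°F

Let F be the Fahrenheit reading. The kelvin reading is K = 5/9·F + 255.372.
Require K - F = 245.6: (-4/9)·F + 255.372 = 245.6.
F = (245.6 - 255.372) / (-4/9) = 21.99.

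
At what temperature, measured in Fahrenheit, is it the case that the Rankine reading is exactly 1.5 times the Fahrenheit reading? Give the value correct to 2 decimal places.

Let F be the Fahrenheit reading. The Rankine reading is R = 1·F + 459.67.
Require R = 1.5·F: 1·F + 459.67 = 1.5·F.
(-0.5)·F = -459.67  ⇒  F = 919.34.

919.34°F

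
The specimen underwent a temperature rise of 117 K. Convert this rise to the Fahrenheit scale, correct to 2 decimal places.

210.60°F

Only the scale ratio 1.8 matters for a change in temperature.
117 × 1.8 = 210.60.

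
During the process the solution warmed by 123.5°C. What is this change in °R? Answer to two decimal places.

Only the scale ratio 1.8 matters for a change in temperature.
123.5 × 1.8 = 222.30.

222.30°R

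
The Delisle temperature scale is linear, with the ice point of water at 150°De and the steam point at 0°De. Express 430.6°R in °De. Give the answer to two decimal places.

200.89°De

First in Celsius: (430.6 - 491.67) × 5/9 = -33.9278°C.
Linearly onto the Delisle scale: 150 + (-33.9278 / 100) × (0 - 150) = 200.89°De.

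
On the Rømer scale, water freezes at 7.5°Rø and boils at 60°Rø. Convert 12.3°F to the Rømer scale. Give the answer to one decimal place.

1.8°Rø

First in Celsius: (12.3 - 32) × 5/9 = -10.9444°C.
Linearly onto the Rømer scale: 7.5 + (-10.9444 / 100) × (60 - 7.5) = 1.8°Rø.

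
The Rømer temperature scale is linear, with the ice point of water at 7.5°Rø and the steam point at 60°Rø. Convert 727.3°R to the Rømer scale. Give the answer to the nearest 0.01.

76.23°Rø

First in Celsius: (727.3 - 491.67) × 5/9 = 130.9056°C.
Linearly onto the Rømer scale: 7.5 + (130.9056 / 100) × (60 - 7.5) = 76.23°Rø.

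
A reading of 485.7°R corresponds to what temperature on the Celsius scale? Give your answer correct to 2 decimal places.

-3.32°C

In Celsius: (485.7 - 491.67) × 5/9 = -3.3167°C.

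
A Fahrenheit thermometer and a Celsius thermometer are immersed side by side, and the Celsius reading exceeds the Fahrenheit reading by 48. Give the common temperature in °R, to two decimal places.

311.67°R

Let x be the Fahrenheit reading; then the Celsius reading is 5/9·x - 17.7778.
(5/9·x - 17.7778) - x = 48  ⇒  (-4/9)·x = 65.7778  ⇒  x = -148.0000°F.
In Celsius: (-148 - 32) × 5/9 = -100.0000°C.
In Rankine: -100.0000 × 1.8 + 491.67 = 311.67°R.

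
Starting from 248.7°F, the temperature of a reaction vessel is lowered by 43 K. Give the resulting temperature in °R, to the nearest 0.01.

Initial temperature in Celsius: (248.7 - 32) × 5/9 = 120.3889°C.
The 43 K change is an interval; Kelvin and Celsius degrees are the same size, so ΔC = -43°C.
Final Celsius temperature: 120.3889 - 43.0000 = 77.3889°C.
In Rankine: 77.3889 × 1.8 + 491.67 = 630.97°R.

630.97°R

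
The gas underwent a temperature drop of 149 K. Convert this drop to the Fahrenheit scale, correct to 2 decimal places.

Only the scale ratio 1.8 matters for a change in temperature.
149 × 1.8 = 268.20.

268.20°F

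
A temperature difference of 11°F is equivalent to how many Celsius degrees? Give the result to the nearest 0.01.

Only the scale ratio 5/9 matters for a change in temperature.
11 × 5/9 = 6.11.

6.11°C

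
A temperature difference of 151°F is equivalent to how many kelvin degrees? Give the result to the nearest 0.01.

An interval of 1°F corresponds to 5/9 K.
151 × 5/9 = 83.89.

83.89 K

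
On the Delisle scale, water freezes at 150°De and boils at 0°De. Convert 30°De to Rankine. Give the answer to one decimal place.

635.7°R

Linear interpolation between the fixed points: C = (30 - 150) × 100 / (0 - 150) = 80.0000°C.
Then 80.0000 × 1.8 + 491.67 = 635.7°R.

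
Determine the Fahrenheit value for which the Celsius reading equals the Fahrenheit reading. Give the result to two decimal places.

Let F be the Fahrenheit reading. The Celsius reading is C = 5/9·F - 17.7778.
Set C = F: 5/9·F - 17.7778 = F.
(-4/9)·F = 17.7778  ⇒  F = -40.00.

-40.00°F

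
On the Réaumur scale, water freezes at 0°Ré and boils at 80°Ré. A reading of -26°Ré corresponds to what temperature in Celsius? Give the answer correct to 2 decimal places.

-32.50°C

Linear interpolation between the fixed points: C = (-26 - 0) × 100 / (80 - 0) = -32.5000°C.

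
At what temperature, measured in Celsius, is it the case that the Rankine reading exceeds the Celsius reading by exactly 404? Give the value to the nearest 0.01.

-109.59°C

Let C be the Celsius reading. The Rankine reading is R = 1.8·C + 491.67.
Require R - C = 404: (0.8)·C + 491.67 = 404.
C = (404 - 491.67) / (0.8) = -109.59.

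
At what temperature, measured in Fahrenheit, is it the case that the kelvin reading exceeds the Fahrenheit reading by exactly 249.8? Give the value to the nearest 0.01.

Let F be the Fahrenheit reading. The kelvin reading is K = 5/9·F + 255.372.
Require K - F = 249.8: (-4/9)·F + 255.372 = 249.8.
F = (249.8 - 255.372) / (-4/9) = 12.54.

12.54°F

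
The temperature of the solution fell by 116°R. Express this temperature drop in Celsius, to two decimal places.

64.44°C

For a temperature interval the offset drops out; only the factor 5/9 applies.
116 × 5/9 = 64.44.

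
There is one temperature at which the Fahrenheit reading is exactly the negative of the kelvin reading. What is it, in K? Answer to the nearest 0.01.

164.17 K

Let K be the kelvin reading. The Fahrenheit reading is F = 1.8·K - 459.67.
Require F = -1·K: 1.8·K - 459.67 = -1·K.
(2.8)·K = 459.67  ⇒  K = 164.17.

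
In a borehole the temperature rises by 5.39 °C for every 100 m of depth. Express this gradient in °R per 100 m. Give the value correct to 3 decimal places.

9.702 °R/100 m

Since only a temperature interval is involved, the additive offset between the scales drops out.
A change of 1°C is a change of 1.8°R, so 5.39 × 1.8 = 9.702.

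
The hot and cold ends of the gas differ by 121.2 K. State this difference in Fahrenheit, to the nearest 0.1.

218.2°F

For a temperature interval the offset drops out; only the factor 1.8 applies.
121.2 × 1.8 = 218.2.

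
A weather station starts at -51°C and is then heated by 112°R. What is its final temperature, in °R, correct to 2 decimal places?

The 112°R change is an interval, so only the factor 5/9 applies: +112 × 5/9 = +62.2222°C.
Final Celsius temperature: -51.0000 + 62.2222 = 11.2222°C.
In Rankine: 11.2222 × 1.8 + 491.67 = 511.87°R.

511.87°R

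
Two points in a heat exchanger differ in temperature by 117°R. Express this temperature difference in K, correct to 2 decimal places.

An interval of 1°R corresponds to 5/9 K.
117 × 5/9 = 65.00.

65.00 K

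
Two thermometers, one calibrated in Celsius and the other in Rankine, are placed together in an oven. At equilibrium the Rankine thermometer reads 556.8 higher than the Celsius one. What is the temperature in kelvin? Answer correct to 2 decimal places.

Let x be the Celsius reading; then the Rankine reading is 1.8·x + 491.67.
(1.8·x + 491.67) - x = 556.8  ⇒  (0.8)·x = 65.13  ⇒  x = 81.4125°C.
In kelvin: 81.4125 + 273.15 = 354.56 K.

354.56 K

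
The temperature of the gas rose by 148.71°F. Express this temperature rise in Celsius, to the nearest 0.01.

Only the scale ratio 5/9 matters for a change in temperature.
148.71 × 5/9 = 82.62.

82.62°C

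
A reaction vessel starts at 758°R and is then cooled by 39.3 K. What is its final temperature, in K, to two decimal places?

Initial temperature in Celsius: (758 - 491.67) × 5/9 = 147.9611°C.
The 39.3 K change is an interval; Kelvin and Celsius degrees are the same size, so ΔC = -39.3°C.
Final Celsius temperature: 147.9611 - 39.3000 = 108.6611°C.
In kelvin: 108.6611 + 273.15 = 381.81 K.

381.81 K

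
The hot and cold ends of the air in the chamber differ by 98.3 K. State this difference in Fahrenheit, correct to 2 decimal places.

176.94°F

Only the scale ratio 1.8 matters for a change in temperature.
98.3 × 1.8 = 176.94.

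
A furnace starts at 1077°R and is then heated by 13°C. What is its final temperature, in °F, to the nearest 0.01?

Initial temperature in Celsius: (1077 - 491.67) × 5/9 = 325.1833°C.
Final Celsius temperature: 325.1833 + 13.0000 = 338.1833°C.
In Fahrenheit: 338.1833 × 1.8 + 32 = 640.73°F.

640.73°F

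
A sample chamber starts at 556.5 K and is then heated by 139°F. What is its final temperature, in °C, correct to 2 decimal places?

360.57°C

Initial temperature in Celsius: 556.5 - 273.15 = 283.3500°C.
The 139°F change is an interval, so only the factor 5/9 applies: +139 × 5/9 = +77.2222°C.
Final Celsius temperature: 283.3500 + 77.2222 = 360.5722°C.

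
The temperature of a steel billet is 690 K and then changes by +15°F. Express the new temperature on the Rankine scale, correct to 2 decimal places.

1257.00°R

Initial temperature in Celsius: 690 - 273.15 = 416.8500°C.
The 15°F change is an interval, so only the factor 5/9 applies: +15 × 5/9 = +8.3333°C.
Final Celsius temperature: 416.8500 + 8.3333 = 425.1833°C.
In Rankine: 425.1833 × 1.8 + 491.67 = 1257.00°R.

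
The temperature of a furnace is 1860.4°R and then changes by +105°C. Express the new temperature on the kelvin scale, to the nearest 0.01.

Initial temperature in Celsius: (1860.4 - 491.67) × 5/9 = 760.4056°C.
Final Celsius temperature: 760.4056 + 105.0000 = 865.4056°C.
In kelvin: 865.4056 + 273.15 = 1138.56 K.

1138.56 K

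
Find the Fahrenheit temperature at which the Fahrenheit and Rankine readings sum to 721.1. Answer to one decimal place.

130.7°F

Let F be the Fahrenheit reading. The Rankine reading is R = 1·F + 459.67.
Require F + R = 721.1: (2)·F + 459.67 = 721.1.
F = (721.1 - 459.67) / (2) = 130.7.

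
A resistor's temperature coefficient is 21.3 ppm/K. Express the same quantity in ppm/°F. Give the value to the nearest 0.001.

Since only a temperature interval is involved, the additive offset between the scales drops out.
A change of 1°F is a change of 5/9 K, so per °F the value is 21.3 × 5/9 = 11.833.

11.833 ppm/°F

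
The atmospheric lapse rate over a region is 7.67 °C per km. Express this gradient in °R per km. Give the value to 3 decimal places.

13.806 °R/km

Since only a temperature interval is involved, the additive offset between the scales drops out.
A change of 1°C is a change of 1.8°R, so 7.67 × 1.8 = 13.806.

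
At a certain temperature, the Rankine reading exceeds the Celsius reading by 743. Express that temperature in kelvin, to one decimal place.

587.3 K

Let x be the Celsius reading; then the Rankine reading is 1.8·x + 491.67.
(1.8·x + 491.67) - x = 743  ⇒  (0.8)·x = 251.33  ⇒  x = 314.1625°C.
In kelvin: 314.1625 + 273.15 = 587.3 K.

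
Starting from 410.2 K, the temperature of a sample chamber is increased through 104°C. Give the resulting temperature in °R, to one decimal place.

925.6°R

Initial temperature in Celsius: 410.2 - 273.15 = 137.0500°C.
Final Celsius temperature: 137.0500 + 104.0000 = 241.0500°C.
In Rankine: 241.0500 × 1.8 + 491.67 = 925.6°R.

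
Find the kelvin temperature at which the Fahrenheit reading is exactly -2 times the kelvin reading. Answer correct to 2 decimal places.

Let K be the kelvin reading. The Fahrenheit reading is F = 1.8·K - 459.67.
Require F = -2·K: 1.8·K - 459.67 = -2·K.
(3.8)·K = 459.67  ⇒  K = 120.97.

120.97 K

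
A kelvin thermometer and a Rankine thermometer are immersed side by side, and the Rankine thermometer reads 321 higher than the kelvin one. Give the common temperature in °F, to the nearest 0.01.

262.58°F

Let x be the kelvin reading; then the Rankine reading is 1.8·x.
(1.8·x) - x = 321  ⇒  (0.8)·x = 321  ⇒  x = 401.2500 K.
In Celsius: 401.25 - 273.15 = 128.1000°C.
In Fahrenheit: 128.1000 × 1.8 + 32 = 262.58°F.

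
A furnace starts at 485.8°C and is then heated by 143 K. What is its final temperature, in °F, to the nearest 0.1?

The 143 K change is an interval; Kelvin and Celsius degrees are the same size, so ΔC = +143°C.
Final Celsius temperature: 485.8000 + 143.0000 = 628.8000°C.
In Fahrenheit: 628.8000 × 1.8 + 32 = 1163.8°F.

1163.8°F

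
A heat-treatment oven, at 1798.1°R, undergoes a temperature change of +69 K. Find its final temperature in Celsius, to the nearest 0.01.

Initial temperature in Celsius: (1798.1 - 491.67) × 5/9 = 725.7944°C.
The 69 K change is an interval; Kelvin and Celsius degrees are the same size, so ΔC = +69°C.
Final Celsius temperature: 725.7944 + 69.0000 = 794.7944°C.

794.79°C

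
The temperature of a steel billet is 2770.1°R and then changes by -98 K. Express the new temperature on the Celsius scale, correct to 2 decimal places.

1167.79°C

Initial temperature in Celsius: (2770.1 - 491.67) × 5/9 = 1265.7944°C.
The 98 K change is an interval; Kelvin and Celsius degrees are the same size, so ΔC = -98°C.
Final Celsius temperature: 1265.7944 - 98.0000 = 1167.7944°C.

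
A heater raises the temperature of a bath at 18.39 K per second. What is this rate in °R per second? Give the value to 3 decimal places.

The quantity depends on a temperature interval, so only the ratio of degree sizes applies; the offset between the scales is irrelevant.
A change of 1 K is a change of 1.8°R, so 18.39 × 1.8 = 33.102.

33.102 °R/second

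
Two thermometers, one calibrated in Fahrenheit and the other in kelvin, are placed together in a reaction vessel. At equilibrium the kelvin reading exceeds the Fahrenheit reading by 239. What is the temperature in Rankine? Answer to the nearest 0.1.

496.5°R

Let x be the Fahrenheit reading; then the kelvin reading is 5/9·x + 255.372.
(5/9·x + 255.372) - x = 239  ⇒  (-4/9)·x = -16.3722  ⇒  x = 36.8375°F.
In Celsius: (36.8375 - 32) × 5/9 = 2.6875°C.
In Rankine: 2.6875 × 1.8 + 491.67 = 496.5°R.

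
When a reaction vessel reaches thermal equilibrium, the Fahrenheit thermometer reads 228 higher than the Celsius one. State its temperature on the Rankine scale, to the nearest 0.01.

932.67°R

Let x be the Celsius reading; then the Fahrenheit reading is 1.8·x + 32.
(1.8·x + 32) - x = 228  ⇒  (0.8)·x = 196  ⇒  x = 245.0000°C.
In Rankine: 245.0000 × 1.8 + 491.67 = 932.67°R.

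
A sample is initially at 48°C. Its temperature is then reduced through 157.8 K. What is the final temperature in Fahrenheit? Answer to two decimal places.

-165.64°F

The 157.8 K change is an interval; Kelvin and Celsius degrees are the same size, so ΔC = -157.8°C.
Final Celsius temperature: 48.0000 - 157.8000 = -109.8000°C.
In Fahrenheit: -109.8000 × 1.8 + 32 = -165.64°F.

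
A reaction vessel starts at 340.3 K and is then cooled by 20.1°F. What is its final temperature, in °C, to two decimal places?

Initial temperature in Celsius: 340.3 - 273.15 = 67.1500°C.
The 20.1°F change is an interval, so only the factor 5/9 applies: -20.1 × 5/9 = -11.1667°C.
Final Celsius temperature: 67.1500 - 11.1667 = 55.9833°C.

55.98°C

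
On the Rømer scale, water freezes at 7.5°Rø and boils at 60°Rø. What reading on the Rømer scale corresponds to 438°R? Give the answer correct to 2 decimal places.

-8.15°Rø

First in Celsius: (438 - 491.67) × 5/9 = -29.8167°C.
Linearly onto the Rømer scale: 7.5 + (-29.8167 / 100) × (60 - 7.5) = -8.15°Rø.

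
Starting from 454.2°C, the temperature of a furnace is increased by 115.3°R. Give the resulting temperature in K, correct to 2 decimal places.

The 115.3°R change is an interval, so only the factor 5/9 applies: +115.3 × 5/9 = +64.0556°C.
Final Celsius temperature: 454.2000 + 64.0556 = 518.2556°C.
In kelvin: 518.2556 + 273.15 = 791.41 K.

791.41 K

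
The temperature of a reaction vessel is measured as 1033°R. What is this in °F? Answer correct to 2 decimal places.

573.33°F

In Celsius: (1033 - 491.67) × 5/9 = 300.7389°C.
In Fahrenheit: 300.7389 × 1.8 + 32 = 573.33°F.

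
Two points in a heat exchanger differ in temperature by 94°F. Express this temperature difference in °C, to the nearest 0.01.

Only the scale ratio 5/9 matters for a change in temperature.
94 × 5/9 = 52.22.

52.22°C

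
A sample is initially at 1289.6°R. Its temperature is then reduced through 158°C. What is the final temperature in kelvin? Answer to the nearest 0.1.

558.4 K

Initial temperature in Celsius: (1289.6 - 491.67) × 5/9 = 443.2944°C.
Final Celsius temperature: 443.2944 - 158.0000 = 285.2944°C.
In kelvin: 285.2944 + 273.15 = 558.4 K.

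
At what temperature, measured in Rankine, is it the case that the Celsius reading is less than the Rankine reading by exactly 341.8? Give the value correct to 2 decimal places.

Let R be the Rankine reading. The Celsius reading is C = 5/9·R - 273.15.
Require C - R = -341.8: (-4/9)·R - 273.15 = -341.8.
R = (-341.8 + 273.15) / (-4/9) = 154.46.

154.46°R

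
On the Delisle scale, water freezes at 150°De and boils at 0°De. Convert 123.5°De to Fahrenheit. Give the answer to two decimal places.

Linear interpolation between the fixed points: C = (123.5 - 150) × 100 / (0 - 150) = 17.6667°C.
Then 17.6667 × 1.8 + 32 = 63.80°F.

63.80°F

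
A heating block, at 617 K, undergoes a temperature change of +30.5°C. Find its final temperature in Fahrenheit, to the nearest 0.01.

705.83°F

Initial temperature in Celsius: 617 - 273.15 = 343.8500°C.
Final Celsius temperature: 343.8500 + 30.5000 = 374.3500°C.
In Fahrenheit: 374.3500 × 1.8 + 32 = 705.83°F.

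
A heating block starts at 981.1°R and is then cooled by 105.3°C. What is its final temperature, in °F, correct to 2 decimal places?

331.89°F

Initial temperature in Celsius: (981.1 - 491.67) × 5/9 = 271.9056°C.
Final Celsius temperature: 271.9056 - 105.3000 = 166.6056°C.
In Fahrenheit: 166.6056 × 1.8 + 32 = 331.89°F.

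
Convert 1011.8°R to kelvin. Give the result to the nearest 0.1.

562.1 K

In Celsius: (1011.8 - 491.67) × 5/9 = 288.9611°C.
In kelvin: 288.9611 + 273.15 = 562.1 K.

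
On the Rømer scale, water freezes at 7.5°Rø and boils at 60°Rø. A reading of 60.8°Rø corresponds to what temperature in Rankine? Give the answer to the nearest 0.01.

674.41°R

Linear interpolation between the fixed points: C = (60.8 - 7.5) × 100 / (60 - 7.5) = 101.5238°C.
Then 101.5238 × 1.8 + 491.67 = 674.41°R.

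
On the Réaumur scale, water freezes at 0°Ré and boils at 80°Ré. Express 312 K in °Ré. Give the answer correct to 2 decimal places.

First in Celsius: 312 - 273.15 = 38.8500°C.
Linearly onto the Réaumur scale: 0 + (38.8500 / 100) × (80 - 0) = 31.08°Ré.

31.08°Ré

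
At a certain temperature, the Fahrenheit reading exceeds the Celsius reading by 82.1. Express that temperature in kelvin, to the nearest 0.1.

Let x be the Fahrenheit reading; then the Celsius reading is 5/9·x - 17.7778.
(5/9·x - 17.7778) - x = -82.1  ⇒  (-4/9)·x = -64.3222  ⇒  x = 144.7250°F.
In Celsius: (144.725 - 32) × 5/9 = 62.6250°C.
In kelvin: 62.6250 + 273.15 = 335.8 K.

335.8 K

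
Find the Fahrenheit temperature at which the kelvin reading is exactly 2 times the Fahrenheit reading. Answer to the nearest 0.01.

176.80°F

Let F be the Fahrenheit reading. The kelvin reading is K = 5/9·F + 255.372.
Require K = 2·F: 5/9·F + 255.372 = 2·F.
(-13/9)·F = -255.372  ⇒  F = 176.80.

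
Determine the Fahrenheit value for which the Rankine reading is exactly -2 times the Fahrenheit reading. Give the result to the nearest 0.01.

Let F be the Fahrenheit reading. The Rankine reading is R = 1·F + 459.67.
Require R = -2·F: 1·F + 459.67 = -2·F.
(3)·F = -459.67  ⇒  F = -153.22.

-153.22°F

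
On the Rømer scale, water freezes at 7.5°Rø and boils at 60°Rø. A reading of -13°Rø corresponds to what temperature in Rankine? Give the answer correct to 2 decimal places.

421.38°R

Linear interpolation between the fixed points: C = (-13 - 7.5) × 100 / (60 - 7.5) = -39.0476°C.
Then -39.0476 × 1.8 + 491.67 = 421.38°R.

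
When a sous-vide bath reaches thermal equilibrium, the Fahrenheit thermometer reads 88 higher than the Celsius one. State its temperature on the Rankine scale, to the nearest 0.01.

617.67°R

Let x be the Celsius reading; then the Fahrenheit reading is 1.8·x + 32.
(1.8·x + 32) - x = 88  ⇒  (0.8)·x = 56  ⇒  x = 70.0000°C.
In Rankine: 70.0000 × 1.8 + 491.67 = 617.67°R.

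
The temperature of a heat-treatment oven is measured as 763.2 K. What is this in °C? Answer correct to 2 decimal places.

490.05°C

In Celsius: 763.2 - 273.15 = 490.0500°C.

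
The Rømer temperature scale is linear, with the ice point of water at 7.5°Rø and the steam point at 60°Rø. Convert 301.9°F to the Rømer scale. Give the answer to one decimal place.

First in Celsius: (301.9 - 32) × 5/9 = 149.9444°C.
Linearly onto the Rømer scale: 7.5 + (149.9444 / 100) × (60 - 7.5) = 86.2°Rø.

86.2°Rø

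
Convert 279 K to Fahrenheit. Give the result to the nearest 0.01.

In Celsius: 279 - 273.15 = 5.8500°C.
In Fahrenheit: 5.8500 × 1.8 + 32 = 42.53°F.

42.53°F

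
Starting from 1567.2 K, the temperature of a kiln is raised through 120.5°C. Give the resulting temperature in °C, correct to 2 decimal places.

Initial temperature in Celsius: 1567.2 - 273.15 = 1294.0500°C.
Final Celsius temperature: 1294.0500 + 120.5000 = 1414.5500°C.

1414.55°C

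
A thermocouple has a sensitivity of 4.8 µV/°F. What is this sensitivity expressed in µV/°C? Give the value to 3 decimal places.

The quantity depends on a temperature interval, so only the ratio of degree sizes applies; the offset between the scales is irrelevant.
A change of 1°C is a change of 1.8°F, so per °C the value is 4.8 × 1.8 = 8.640.

8.640 µV/°C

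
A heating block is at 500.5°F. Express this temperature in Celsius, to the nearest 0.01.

In Celsius: (500.5 - 32) × 5/9 = 260.2778°C.

260.28°C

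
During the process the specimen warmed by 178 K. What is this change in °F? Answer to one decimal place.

An interval of 1 K corresponds to 1.8°F.
178 × 1.8 = 320.4.

320.4°F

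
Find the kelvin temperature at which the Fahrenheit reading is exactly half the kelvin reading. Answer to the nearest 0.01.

Let K be the kelvin reading. The Fahrenheit reading is F = 1.8·K - 459.67.
Require F = 0.5·K: 1.8·K - 459.67 = 0.5·K.
(1.3)·K = 459.67  ⇒  K = 353.59.

353.59 K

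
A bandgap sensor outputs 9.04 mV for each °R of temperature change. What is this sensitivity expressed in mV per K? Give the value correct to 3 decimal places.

16.272 mV per K

Since only a temperature interval is involved, the additive offset between the scales drops out.
A change of 1 K is a change of 1.8°R, so per K the value is 9.04 × 1.8 = 16.272.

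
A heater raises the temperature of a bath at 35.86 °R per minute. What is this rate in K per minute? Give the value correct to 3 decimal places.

19.922 K/minute

Since only a temperature interval is involved, the additive offset between the scales drops out.
A change of 1°R is a change of 5/9 K, so 35.86 × 5/9 = 19.922.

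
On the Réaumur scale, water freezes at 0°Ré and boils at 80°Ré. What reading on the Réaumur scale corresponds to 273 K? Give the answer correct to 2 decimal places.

-0.12°Ré

First in Celsius: 273 - 273.15 = -0.1500°C.
Linearly onto the Réaumur scale: 0 + (-0.1500 / 100) × (80 - 0) = -0.12°Ré.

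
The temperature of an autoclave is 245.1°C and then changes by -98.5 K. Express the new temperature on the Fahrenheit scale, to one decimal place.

The 98.5 K change is an interval; Kelvin and Celsius degrees are the same size, so ΔC = -98.5°C.
Final Celsius temperature: 245.1000 - 98.5000 = 146.6000°C.
In Fahrenheit: 146.6000 × 1.8 + 32 = 295.9°F.

295.9°F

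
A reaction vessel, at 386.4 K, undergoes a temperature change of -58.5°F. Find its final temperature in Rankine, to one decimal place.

Initial temperature in Celsius: 386.4 - 273.15 = 113.2500°C.
The 58.5°F change is an interval, so only the factor 5/9 applies: -58.5 × 5/9 = -32.5000°C.
Final Celsius temperature: 113.2500 - 32.5000 = 80.7500°C.
In Rankine: 80.7500 × 1.8 + 491.67 = 637.0°R.

637.0°R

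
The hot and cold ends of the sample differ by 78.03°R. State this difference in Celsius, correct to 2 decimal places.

An interval of 1°R corresponds to 5/9°C.
78.03 × 5/9 = 43.35.

43.35°C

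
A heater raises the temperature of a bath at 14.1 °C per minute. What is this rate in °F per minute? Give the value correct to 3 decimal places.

The quantity depends on a temperature interval, so only the ratio of degree sizes applies; the offset between the scales is irrelevant.
A change of 1°C is a change of 1.8°F, so 14.1 × 1.8 = 25.380.

25.380 °F/minute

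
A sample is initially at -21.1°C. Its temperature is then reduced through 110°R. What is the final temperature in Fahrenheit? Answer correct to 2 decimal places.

-115.98°F

The 110°R change is an interval, so only the factor 5/9 applies: -110 × 5/9 = -61.1111°C.
Final Celsius temperature: -21.1000 - 61.1111 = -82.2111°C.
In Fahrenheit: -82.2111 × 1.8 + 32 = -115.98°F.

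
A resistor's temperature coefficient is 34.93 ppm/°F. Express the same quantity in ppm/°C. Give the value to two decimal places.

The quantity depends on a temperature interval, so only the ratio of degree sizes applies; the offset between the scales is irrelevant.
A change of 1°C is a change of 1.8°F, so per °C the value is 34.93 × 1.8 = 62.87.

62.87 ppm/°C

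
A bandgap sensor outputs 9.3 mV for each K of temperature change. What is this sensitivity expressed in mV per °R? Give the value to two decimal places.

5.17 mV per °R

The quantity depends on a temperature interval, so only the ratio of degree sizes applies; the offset between the scales is irrelevant.
A change of 1°R is a change of 5/9 K, so per °R the value is 9.3 × 5/9 = 5.17.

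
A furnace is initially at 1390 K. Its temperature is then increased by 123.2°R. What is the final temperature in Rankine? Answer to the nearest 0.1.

2625.2°R

Initial temperature in Celsius: 1390 - 273.15 = 1116.8500°C.
The 123.2°R change is an interval, so only the factor 5/9 applies: +123.2 × 5/9 = +68.4444°C.
Final Celsius temperature: 1116.8500 + 68.4444 = 1185.2944°C.
In Rankine: 1185.2944 × 1.8 + 491.67 = 2625.2°R.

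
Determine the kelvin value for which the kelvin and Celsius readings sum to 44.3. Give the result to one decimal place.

Let K be the kelvin reading. The Celsius reading is C = 1·K - 273.15.
Require K + C = 44.3: (2)·K - 273.15 = 44.3.
K = (44.3 + 273.15) / (2) = 158.7.

158.7 K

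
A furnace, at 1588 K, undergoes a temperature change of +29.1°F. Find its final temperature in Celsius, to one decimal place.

Initial temperature in Celsius: 1588 - 273.15 = 1314.8500°C.
The 29.1°F change is an interval, so only the factor 5/9 applies: +29.1 × 5/9 = +16.1667°C.
Final Celsius temperature: 1314.8500 + 16.1667 = 1331.0167°C.

1331.0°C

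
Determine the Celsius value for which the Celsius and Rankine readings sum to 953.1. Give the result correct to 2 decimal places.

Let C be the Celsius reading. The Rankine reading is R = 1.8·C + 491.67.
Require C + R = 953.1: (2.8)·C + 491.67 = 953.1.
C = (953.1 - 491.67) / (2.8) = 164.80.

164.80°C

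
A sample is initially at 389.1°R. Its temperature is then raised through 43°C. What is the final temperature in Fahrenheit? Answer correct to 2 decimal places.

Initial temperature in Celsius: (389.1 - 491.67) × 5/9 = -56.9833°C.
Final Celsius temperature: -56.9833 + 43.0000 = -13.9833°C.
In Fahrenheit: -13.9833 × 1.8 + 32 = 6.83°F.

6.83°F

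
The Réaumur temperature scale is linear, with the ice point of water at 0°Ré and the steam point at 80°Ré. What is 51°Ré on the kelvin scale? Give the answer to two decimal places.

Linear interpolation between the fixed points: C = (51 - 0) × 100 / (80 - 0) = 63.7500°C.
Then 63.7500 + 273.15 = 336.90 K.

336.90 K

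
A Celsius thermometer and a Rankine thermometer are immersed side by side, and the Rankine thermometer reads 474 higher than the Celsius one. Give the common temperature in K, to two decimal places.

251.06 K

Let x be the Celsius reading; then the Rankine reading is 1.8·x + 491.67.
(1.8·x + 491.67) - x = 474  ⇒  (0.8)·x = -17.67  ⇒  x = -22.0875°C.
In kelvin: -22.0875 + 273.15 = 251.06 K.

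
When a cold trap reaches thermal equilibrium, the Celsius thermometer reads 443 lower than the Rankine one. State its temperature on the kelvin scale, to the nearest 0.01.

212.31 K

Let x be the Rankine reading; then the Celsius reading is 5/9·x - 273.15.
(5/9·x - 273.15) - x = -443  ⇒  (-4/9)·x = -169.85  ⇒  x = 382.1625°R.
In Celsius: (382.1625 - 491.67) × 5/9 = -60.8375°C.
In kelvin: -60.8375 + 273.15 = 212.31 K.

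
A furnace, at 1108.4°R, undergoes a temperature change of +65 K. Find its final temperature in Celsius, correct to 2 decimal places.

407.63°C

Initial temperature in Celsius: (1108.4 - 491.67) × 5/9 = 342.6278°C.
The 65 K change is an interval; Kelvin and Celsius degrees are the same size, so ΔC = +65°C.
Final Celsius temperature: 342.6278 + 65.0000 = 407.6278°C.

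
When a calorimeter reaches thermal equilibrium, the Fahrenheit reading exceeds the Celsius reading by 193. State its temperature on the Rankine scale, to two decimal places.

Let x be the Fahrenheit reading; then the Celsius reading is 5/9·x - 17.7778.
(5/9·x - 17.7778) - x = -193  ⇒  (-4/9)·x = -175.222  ⇒  x = 394.2500°F.
In Celsius: (394.25 - 32) × 5/9 = 201.2500°C.
In Rankine: 201.2500 × 1.8 + 491.67 = 853.92°R.

853.92°R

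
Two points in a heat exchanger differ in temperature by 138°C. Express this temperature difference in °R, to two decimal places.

248.40°R

For a temperature interval the offset drops out; only the factor 1.8 applies.
138 × 1.8 = 248.40.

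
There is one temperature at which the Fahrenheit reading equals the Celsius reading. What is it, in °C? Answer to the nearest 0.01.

Let C be the Celsius reading. The Fahrenheit reading is F = 1.8·C + 32.
Set F = C: 1.8·C + 32 = C.
(0.8)·C = -32  ⇒  C = -40.00.

-40.00°C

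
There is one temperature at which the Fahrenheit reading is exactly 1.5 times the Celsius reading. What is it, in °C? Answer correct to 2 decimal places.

Let C be the Celsius reading. The Fahrenheit reading is F = 1.8·C + 32.
Require F = 1.5·C: 1.8·C + 32 = 1.5·C.
(0.3)·C = -32  ⇒  C = -106.67.

-106.67°C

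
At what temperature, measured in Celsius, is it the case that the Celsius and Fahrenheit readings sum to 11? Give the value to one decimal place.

Let C be the Celsius reading. The Fahrenheit reading is F = 1.8·C + 32.
Require C + F = 11: (2.8)·C + 32 = 11.
C = (11 - 32) / (2.8) = -7.5.

-7.5°C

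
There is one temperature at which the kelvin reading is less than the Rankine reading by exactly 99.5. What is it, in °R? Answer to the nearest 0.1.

223.9°R

Let R be the Rankine reading. The kelvin reading is K = 5/9·R.
Require K - R = -99.5: (-4/9)·R = -99.5.
R = (-99.5) / (-4/9) = 223.9.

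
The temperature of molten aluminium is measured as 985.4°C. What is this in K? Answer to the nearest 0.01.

In kelvin: 985.4000 + 273.15 = 1258.55 K.

1258.55 K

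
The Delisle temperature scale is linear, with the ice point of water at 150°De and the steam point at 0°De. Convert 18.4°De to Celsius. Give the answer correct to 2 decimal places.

87.73°C

Linear interpolation between the fixed points: C = (18.4 - 150) × 100 / (0 - 150) = 87.7333°C.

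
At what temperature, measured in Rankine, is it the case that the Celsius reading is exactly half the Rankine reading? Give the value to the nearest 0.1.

4916.7°R

Let R be the Rankine reading. The Celsius reading is C = 5/9·R - 273.15.
Require C = 0.5·R: 5/9·R - 273.15 = 0.5·R.
(1/18)·R = 273.15  ⇒  R = 4916.7.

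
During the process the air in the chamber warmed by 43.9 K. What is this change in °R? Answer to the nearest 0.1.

79.0°R

For a temperature interval the offset drops out; only the factor 1.8 applies.
43.9 × 1.8 = 79.0.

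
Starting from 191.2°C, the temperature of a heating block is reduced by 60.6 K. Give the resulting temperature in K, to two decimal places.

The 60.6 K change is an interval; Kelvin and Celsius degrees are the same size, so ΔC = -60.6°C.
Final Celsius temperature: 191.2000 - 60.6000 = 130.6000°C.
In kelvin: 130.6000 + 273.15 = 403.75 K.

403.75 K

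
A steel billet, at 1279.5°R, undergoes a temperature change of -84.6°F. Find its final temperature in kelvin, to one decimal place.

Initial temperature in Celsius: (1279.5 - 491.67) × 5/9 = 437.6833°C.
The 84.6°F change is an interval, so only the factor 5/9 applies: -84.6 × 5/9 = -47.0000°C.
Final Celsius temperature: 437.6833 - 47.0000 = 390.6833°C.
In kelvin: 390.6833 + 273.15 = 663.8 K.

663.8 K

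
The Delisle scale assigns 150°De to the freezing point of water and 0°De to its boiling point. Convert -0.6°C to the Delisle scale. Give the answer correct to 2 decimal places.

150.90°De

Linearly onto the Delisle scale: 150 + (-0.6000 / 100) × (0 - 150) = 150.90°De.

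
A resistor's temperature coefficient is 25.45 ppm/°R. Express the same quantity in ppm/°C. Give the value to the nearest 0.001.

45.810 ppm/°C

Since only a temperature interval is involved, the additive offset between the scales drops out.
A change of 1°C is a change of 1.8°R, so per °C the value is 25.45 × 1.8 = 45.810.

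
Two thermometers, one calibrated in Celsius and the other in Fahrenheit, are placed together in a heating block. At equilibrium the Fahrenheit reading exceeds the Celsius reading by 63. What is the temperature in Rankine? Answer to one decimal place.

561.4°R

Let x be the Celsius reading; then the Fahrenheit reading is 1.8·x + 32.
(1.8·x + 32) - x = 63  ⇒  (0.8)·x = 31  ⇒  x = 38.7500°C.
In Rankine: 38.7500 × 1.8 + 491.67 = 561.4°R.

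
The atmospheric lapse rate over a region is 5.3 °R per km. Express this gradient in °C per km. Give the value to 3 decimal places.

Since only a temperature interval is involved, the additive offset between the scales drops out.
A change of 1°R is a change of 5/9°C, so 5.3 × 5/9 = 2.944.

2.944 °C/km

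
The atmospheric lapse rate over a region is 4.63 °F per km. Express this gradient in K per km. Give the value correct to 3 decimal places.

Since only a temperature interval is involved, the additive offset between the scales drops out.
A change of 1°F is a change of 5/9 K, so 4.63 × 5/9 = 2.572.

2.572 K/km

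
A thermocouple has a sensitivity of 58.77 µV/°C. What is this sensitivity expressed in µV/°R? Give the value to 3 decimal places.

32.650 µV/°R

The quantity depends on a temperature interval, so only the ratio of degree sizes applies; the offset between the scales is irrelevant.
A change of 1°R is a change of 5/9°C, so per °R the value is 58.77 × 5/9 = 32.650.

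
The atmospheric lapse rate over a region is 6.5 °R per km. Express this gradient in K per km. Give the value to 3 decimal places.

Since only a temperature interval is involved, the additive offset between the scales drops out.
A change of 1°R is a change of 5/9 K, so 6.5 × 5/9 = 3.611.

3.611 K/km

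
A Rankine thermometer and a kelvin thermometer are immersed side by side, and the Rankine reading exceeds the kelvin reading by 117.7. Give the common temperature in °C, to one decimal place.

-126.0°C

Let x be the Rankine reading; then the kelvin reading is 5/9·x.
(5/9·x) - x = -117.7  ⇒  (-4/9)·x = -117.7  ⇒  x = 264.8250°R.
In Celsius: (264.825 - 491.67) × 5/9 = -126.0°C.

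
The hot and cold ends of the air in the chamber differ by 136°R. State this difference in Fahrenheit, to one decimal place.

Rankine and Fahrenheit degrees are the same size, so the interval is unchanged: 136.0.

136.0°F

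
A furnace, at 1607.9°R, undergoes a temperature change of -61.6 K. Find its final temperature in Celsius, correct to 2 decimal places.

558.53°C

Initial temperature in Celsius: (1607.9 - 491.67) × 5/9 = 620.1278°C.
The 61.6 K change is an interval; Kelvin and Celsius degrees are the same size, so ΔC = -61.6°C.
Final Celsius temperature: 620.1278 - 61.6000 = 558.5278°C.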